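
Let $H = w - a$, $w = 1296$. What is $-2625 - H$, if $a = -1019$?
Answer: $-4940$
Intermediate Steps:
$H = 2315$ ($H = 1296 - -1019 = 1296 + 1019 = 2315$)
$-2625 - H = -2625 - 2315 = -4940$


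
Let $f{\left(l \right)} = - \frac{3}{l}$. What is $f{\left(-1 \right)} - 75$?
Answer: $-72$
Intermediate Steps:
$f{\left(-1 \right)} - 75 = - \frac{3}{-1} - 75 = \left(-3\right) \left(-1\right) - 75 = 3 - 75 = -72$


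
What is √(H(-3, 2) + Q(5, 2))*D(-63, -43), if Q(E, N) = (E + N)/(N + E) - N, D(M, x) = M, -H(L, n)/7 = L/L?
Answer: -126*I*√2 ≈ -178.19*I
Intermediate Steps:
H(L, n) = -7 (H(L, n) = -7*L/L = -7*1 = -7)
Q(E, N) = 1 - N (Q(E, N) = (E + N)/(E + N) - N = 1 - N)
√(H(-3, 2) + Q(5, 2))*D(-63, -43) = √(-7 + (1 - 1*2))*(-63) = √(-7 + (1 - 2))*(-63) = √(-7 - 1)*(-63) = √(-8)*(-63) = (2*I*√2)*(-63) = -126*I*√2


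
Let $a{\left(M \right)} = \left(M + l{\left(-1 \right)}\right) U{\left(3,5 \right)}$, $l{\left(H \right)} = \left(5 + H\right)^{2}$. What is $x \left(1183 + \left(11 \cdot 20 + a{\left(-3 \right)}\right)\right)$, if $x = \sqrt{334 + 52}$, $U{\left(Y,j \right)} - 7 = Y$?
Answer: $1533 \sqrt{386} \approx 30119.0$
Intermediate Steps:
$U{\left(Y,j \right)} = 7 + Y$
$x = \sqrt{386} \approx 19.647$
$a{\left(M \right)} = 160 + 10 M$ ($a{\left(M \right)} = \left(M + \left(5 - 1\right)^{2}\right) \left(7 + 3\right) = \left(M + 4^{2}\right) 10 = \left(M + 16\right) 10 = \left(16 + M\right) 10 = 160 + 10 M$)
$x \left(1183 + \left(11 \cdot 20 + a{\left(-3 \right)}\right)\right) = \sqrt{386} \left(1183 + \left(11 \cdot 20 + \left(160 + 10 \left(-3\right)\right)\right)\right) = \sqrt{386} \left(1183 + \left(220 + \left(160 - 30\right)\right)\right) = \sqrt{386} \left(1183 + \left(220 + 130\right)\right) = \sqrt{386} \left(1183 + 350\right) = \sqrt{386} \cdot 1533 = 1533 \sqrt{386}$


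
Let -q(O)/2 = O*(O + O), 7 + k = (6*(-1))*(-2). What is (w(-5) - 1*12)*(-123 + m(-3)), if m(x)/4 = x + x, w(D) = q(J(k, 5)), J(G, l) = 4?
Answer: 11172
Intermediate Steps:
k = 5 (k = -7 + (6*(-1))*(-2) = -7 - 6*(-2) = -7 + 12 = 5)
q(O) = -4*O² (q(O) = -2*O*(O + O) = -2*O*2*O = -4*O²)
w(D) = -64 (w(D) = -4*4² = -4*16 = -64)
m(x) = 8*x (m(x) = 4*(x + x) = 4*(2*x) = 8*x)
(w(-5) - 1*12)*(-123 + m(-3)) = (-64 - 1*12)*(-123 + 8*(-3)) = (-64 - 12)*(-123 - 24) = -76*(-147) = 11172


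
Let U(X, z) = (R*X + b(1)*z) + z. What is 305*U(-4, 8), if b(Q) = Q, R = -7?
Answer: 13420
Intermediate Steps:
U(X, z) = -7*X + 2*z (U(X, z) = (-7*X + 1*z) + z = (-7*X + z) + z = (z - 7*X) + z = -7*X + 2*z)
305*U(-4, 8) = 305*(-7*(-4) + 2*8) = 305*(28 + 16) = 305*44 = 13420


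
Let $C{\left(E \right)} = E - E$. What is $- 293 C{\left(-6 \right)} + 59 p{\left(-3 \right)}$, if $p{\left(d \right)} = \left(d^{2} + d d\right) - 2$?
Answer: $944$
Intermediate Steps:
$p{\left(d \right)} = -2 + 2 d^{2}$ ($p{\left(d \right)} = \left(d^{2} + d^{2}\right) - 2 = 2 d^{2} - 2 = -2 + 2 d^{2}$)
$C{\left(E \right)} = 0$
$- 293 C{\left(-6 \right)} + 59 p{\left(-3 \right)} = \left(-293\right) 0 + 59 \left(-2 + 2 \left(-3\right)^{2}\right) = 0 + 59 \left(-2 + 2 \cdot 9\right) = 0 + 59 \left(-2 + 18\right) = 0 + 59 \cdot 16 = 0 + 944 = 944$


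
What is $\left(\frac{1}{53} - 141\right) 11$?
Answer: $- \frac{82192}{53} \approx -1550.8$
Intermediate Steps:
$\left(\frac{1}{53} - 141\right) 11 = \left(- \frac{7472}{53}\right) 11 = - \frac{82192}{53}$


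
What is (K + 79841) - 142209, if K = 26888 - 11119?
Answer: -46599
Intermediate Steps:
K = 15769
(K + 79841) - 142209 = (15769 + 79841) - 142209 = 95610 - 142209 = -46599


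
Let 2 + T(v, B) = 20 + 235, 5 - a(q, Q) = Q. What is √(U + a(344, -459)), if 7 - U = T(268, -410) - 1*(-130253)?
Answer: I*√130035 ≈ 360.6*I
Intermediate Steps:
a(q, Q) = 5 - Q
T(v, B) = 253 (T(v, B) = -2 + (20 + 235) = -2 + 255 = 253)
U = -130499 (U = 7 - (253 - 1*(-130253)) = 7 - (253 + 130253) = 7 - 1*130506 = 7 - 130506 = -130499)
√(U + a(344, -459)) = √(-130499 + (5 - 1*(-459))) = √(-130499 + (5 + 459)) = √(-130499 + 464) = √(-130035) = I*√130035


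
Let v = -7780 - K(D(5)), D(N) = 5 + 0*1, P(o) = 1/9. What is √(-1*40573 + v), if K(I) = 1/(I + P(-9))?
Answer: I*√102315362/46 ≈ 219.89*I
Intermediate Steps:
P(o) = ⅑
D(N) = 5 (D(N) = 5 + 0 = 5)
K(I) = 1/(⅑ + I) (K(I) = 1/(I + ⅑) = 1/(⅑ + I))
v = -357889/46 (v = -7780 - 9/(1 + 9*5) = -7780 - 9/(1 + 45) = -7780 - 9/46 = -357889/46 ≈ -7780.2)
√(-1*40573 + v) = √(-1*40573 - 357889/46) = √(-40573 - 357889/46) = √(-2224247/46) = I*√102315362/46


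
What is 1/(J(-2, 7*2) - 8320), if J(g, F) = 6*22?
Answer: -1/8188 ≈ -0.00012213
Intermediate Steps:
J(g, F) = 132
1/(J(-2, 7*2) - 8320) = 1/(132 - 8320) = 1/(-8188) = -1/8188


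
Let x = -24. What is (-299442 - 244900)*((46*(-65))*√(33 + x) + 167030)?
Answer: -86038696520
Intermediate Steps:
(-299442 - 244900)*((46*(-65))*√(33 + x) + 167030) = (-299442 - 244900)*((46*(-65))*√(33 - 24) + 167030) = -544342*(-2990*√9 + 167030) = -544342*(-2990*3 + 167030) = -544342*(-8970 + 167030) = -544342*158060 = -86038696520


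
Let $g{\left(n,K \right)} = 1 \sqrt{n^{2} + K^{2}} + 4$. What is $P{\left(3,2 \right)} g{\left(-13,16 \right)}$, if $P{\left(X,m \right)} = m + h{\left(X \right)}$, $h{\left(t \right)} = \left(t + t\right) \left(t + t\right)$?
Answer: $152 + 190 \sqrt{17} \approx 935.39$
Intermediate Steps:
$h{\left(t \right)} = 4 t^{2}$ ($h{\left(t \right)} = 2 t 2 t = 4 t^{2}$)
$g{\left(n,K \right)} = 4 + \sqrt{K^{2} + n^{2}}$ ($g{\left(n,K \right)} = 1 \sqrt{K^{2} + n^{2}} + 4 = \sqrt{K^{2} + n^{2}} + 4 = 4 + \sqrt{K^{2} + n^{2}}$)
$P{\left(X,m \right)} = m + 4 X^{2}$
$P{\left(3,2 \right)} g{\left(-13,16 \right)} = \left(2 + 4 \cdot 3^{2}\right) \left(4 + \sqrt{16^{2} + \left(-13\right)^{2}}\right) = \left(2 + 4 \cdot 9\right) \left(4 + \sqrt{256 + 169}\right) = \left(2 + 36\right) \left(4 + \sqrt{425}\right) = 38 \left(4 + 5 \sqrt{17}\right) = 152 + 190 \sqrt{17}$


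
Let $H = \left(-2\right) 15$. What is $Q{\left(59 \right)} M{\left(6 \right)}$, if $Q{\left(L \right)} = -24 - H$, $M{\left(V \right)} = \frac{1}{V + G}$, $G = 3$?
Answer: $\frac{2}{3} \approx 0.66667$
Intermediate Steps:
$H = -30$
$M{\left(V \right)} = \frac{1}{3 + V}$ ($M{\left(V \right)} = \frac{1}{V + 3} = \frac{1}{3 + V}$)
$Q{\left(L \right)} = 6$ ($Q{\left(L \right)} = -24 - -30 = -24 + 30 = 6$)
$Q{\left(59 \right)} M{\left(6 \right)} = \frac{6}{3 + 6} = \frac{6}{9} = 6 \cdot \frac{1}{9} = \frac{2}{3}$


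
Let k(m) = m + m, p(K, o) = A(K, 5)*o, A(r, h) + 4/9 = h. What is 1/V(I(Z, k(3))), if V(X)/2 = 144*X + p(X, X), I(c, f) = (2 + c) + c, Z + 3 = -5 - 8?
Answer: -3/26740 ≈ -0.00011219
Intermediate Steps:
A(r, h) = -4/9 + h
Z = -16 (Z = -3 + (-5 - 8) = -3 - 13 = -16)
p(K, o) = 41*o/9 (p(K, o) = (-4/9 + 5)*o = 41*o/9)
k(m) = 2*m
I(c, f) = 2 + 2*c
V(X) = 2674*X/9 (V(X) = 2*(144*X + 41*X/9) = 2*(1337*X/9) = 2674*X/9)
1/V(I(Z, k(3))) = 1/(2674*(2 + 2*(-16))/9) = 1/(2674*(2 - 32)/9) = 1/((2674/9)*(-30)) = 1/(-26740/3) = -3/26740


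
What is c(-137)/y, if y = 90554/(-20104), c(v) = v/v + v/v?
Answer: -20104/45277 ≈ -0.44402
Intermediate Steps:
c(v) = 2 (c(v) = 1 + 1 = 2)
y = -45277/10052 (y = 90554*(-1/20104) = -45277/10052 ≈ -4.5043)
c(-137)/y = 2/(-45277/10052) = 2*(-10052/45277) = -20104/45277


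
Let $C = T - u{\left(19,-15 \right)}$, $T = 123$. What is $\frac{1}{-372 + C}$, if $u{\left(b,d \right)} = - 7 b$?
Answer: $- \frac{1}{116} \approx -0.0086207$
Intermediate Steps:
$C = 256$ ($C = 123 - \left(-7\right) 19 = 123 - -133 = 123 + 133 = 256$)
$\frac{1}{-372 + C} = \frac{1}{-372 + 256} = \frac{1}{-116} = - \frac{1}{116}$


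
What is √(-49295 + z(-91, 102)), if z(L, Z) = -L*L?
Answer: 2*I*√14394 ≈ 239.95*I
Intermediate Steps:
z(L, Z) = -L²
√(-49295 + z(-91, 102)) = √(-49295 - 1*(-91)²) = √(-49295 - 1*8281) = √(-49295 - 8281) = √(-57576) = 2*I*√14394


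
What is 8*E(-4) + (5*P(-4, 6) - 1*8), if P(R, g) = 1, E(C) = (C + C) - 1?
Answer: -75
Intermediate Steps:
E(C) = -1 + 2*C (E(C) = 2*C - 1 = -1 + 2*C)
8*E(-4) + (5*P(-4, 6) - 1*8) = 8*(-1 + 2*(-4)) + (5*1 - 1*8) = 8*(-1 - 8) + (5 - 8) = 8*(-9) - 3 = -72 - 3 = -75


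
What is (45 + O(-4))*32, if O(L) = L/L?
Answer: 1472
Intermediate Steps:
O(L) = 1
(45 + O(-4))*32 = (45 + 1)*32 = 46*32 = 1472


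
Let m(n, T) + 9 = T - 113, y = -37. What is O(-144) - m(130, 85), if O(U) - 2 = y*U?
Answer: 5367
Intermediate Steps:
m(n, T) = -122 + T (m(n, T) = -9 + (T - 113) = -9 + (-113 + T) = -122 + T)
O(U) = 2 - 37*U
O(-144) - m(130, 85) = (2 - 37*(-144)) - (-122 + 85) = (2 + 5328) - 1*(-37) = 5330 + 37 = 5367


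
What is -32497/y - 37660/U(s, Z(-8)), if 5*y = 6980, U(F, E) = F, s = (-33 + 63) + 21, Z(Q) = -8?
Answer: -54230707/71196 ≈ -761.71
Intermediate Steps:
s = 51 (s = 30 + 21 = 51)
y = 1396 (y = (⅕)*6980 = 1396)
-32497/y - 37660/U(s, Z(-8)) = -32497/1396 - 37660/51 = -54230707/71196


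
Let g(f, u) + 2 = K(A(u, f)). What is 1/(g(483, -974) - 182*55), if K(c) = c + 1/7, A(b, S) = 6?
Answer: -7/70041 ≈ -9.9942e-5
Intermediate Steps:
K(c) = 1/7 + c (K(c) = c + 1/7 = 1/7 + c)
g(f, u) = 29/7 (g(f, u) = -2 + (1/7 + 6) = -2 + 43/7 = 29/7)
1/(g(483, -974) - 182*55) = 1/(29/7 - 182*55) = 1/(29/7 - 10010) = 1/(-70041/7) = -7/70041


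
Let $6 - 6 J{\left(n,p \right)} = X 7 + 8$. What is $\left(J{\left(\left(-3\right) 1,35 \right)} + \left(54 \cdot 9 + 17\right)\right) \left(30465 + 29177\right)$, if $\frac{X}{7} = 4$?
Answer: $28031740$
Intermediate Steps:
$X = 28$ ($X = 7 \cdot 4 = 28$)
$J{\left(n,p \right)} = -33$ ($J{\left(n,p \right)} = 1 - \frac{28 \cdot 7 + 8}{6} = 1 - \frac{196 + 8}{6} = 1 - 34 = -33$)
$\left(J{\left(\left(-3\right) 1,35 \right)} + \left(54 \cdot 9 + 17\right)\right) \left(30465 + 29177\right) = \left(-33 + \left(54 \cdot 9 + 17\right)\right) \left(30465 + 29177\right) = \left(-33 + \left(486 + 17\right)\right) 59642 = \left(-33 + 503\right) 59642 = 470 \cdot 59642 = 28031740$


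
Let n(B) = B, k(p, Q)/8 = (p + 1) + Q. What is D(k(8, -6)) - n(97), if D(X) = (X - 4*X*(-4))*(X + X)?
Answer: 19487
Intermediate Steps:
k(p, Q) = 8 + 8*Q + 8*p (k(p, Q) = 8*((p + 1) + Q) = 8*((1 + p) + Q) = 8*(1 + Q + p) = 8 + 8*Q + 8*p)
D(X) = 34*X² (D(X) = (X + 16*X)*(2*X) = (17*X)*(2*X) = 34*X²)
D(k(8, -6)) - n(97) = 34*(8 + 8*(-6) + 8*8)² - 1*97 = 34*(8 - 48 + 64)² - 97 = 34*24² - 97 = 34*576 - 97 = 19584 - 97 = 19487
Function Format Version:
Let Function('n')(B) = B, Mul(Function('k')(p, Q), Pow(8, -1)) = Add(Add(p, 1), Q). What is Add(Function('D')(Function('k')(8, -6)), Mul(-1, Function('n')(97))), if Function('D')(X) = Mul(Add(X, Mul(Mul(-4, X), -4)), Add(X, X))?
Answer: 19487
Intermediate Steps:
Function('k')(p, Q) = Add(8, Mul(8, Q), Mul(8, p)) (Function('k')(p, Q) = Mul(8, Add(Add(p, 1), Q)) = Mul(8, Add(Add(1, p), Q)) = Mul(8, Add(1, Q, p)) = Add(8, Mul(8, Q), Mul(8, p)))
Function('D')(X) = Mul(34, Pow(X, 2)) (Function('D')(X) = Mul(Add(X, Mul(16, X)), Mul(2, X)) = Mul(Mul(17, X), Mul(2, X)) = Mul(34, Pow(X, 2)))
Add(Function('D')(Function('k')(8, -6)), Mul(-1, Function('n')(97))) = Add(Mul(34, Pow(Add(8, Mul(8, -6), Mul(8, 8)), 2)), Mul(-1, 97)) = Add(Mul(34, Pow(Add(8, -48, 64), 2)), -97) = Add(Mul(34, Pow(24, 2)), -97) = Add(Mul(34, 576), -97) = Add(19584, -97) = 19487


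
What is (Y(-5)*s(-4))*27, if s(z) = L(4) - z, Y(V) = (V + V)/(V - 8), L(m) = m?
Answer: 2160/13 ≈ 166.15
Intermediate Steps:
Y(V) = 2*V/(-8 + V) (Y(V) = (2*V)/(-8 + V) = 2*V/(-8 + V))
s(z) = 4 - z
(Y(-5)*s(-4))*27 = ((2*(-5)/(-8 - 5))*(4 - 1*(-4)))*27 = ((2*(-5)/(-13))*(4 + 4))*27 = ((2*(-5)*(-1/13))*8)*27 = ((10/13)*8)*27 = (80/13)*27 = 2160/13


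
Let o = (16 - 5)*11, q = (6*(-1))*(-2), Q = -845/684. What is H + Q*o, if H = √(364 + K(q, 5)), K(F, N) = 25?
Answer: -102245/684 + √389 ≈ -129.76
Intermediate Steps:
Q = -845/684 (Q = -845*1/684 = -845/684 ≈ -1.2354)
q = 12 (q = -6*(-2) = 12)
H = √389 (H = √(364 + 25) = √389 ≈ 19.723)
o = 121 (o = 11*11 = 121)
H + Q*o = √389 - 845/684*121 = √389 - 102245/684 = -102245/684 + √389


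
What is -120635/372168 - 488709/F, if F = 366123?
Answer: -75349699739/45419754888 ≈ -1.6590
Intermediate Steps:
-120635/372168 - 488709/F = -120635/372168 - 488709/366123 = -120635*1/372168 - 488709*1/366123 = -120635/372168 - 162903/122041 = -75349699739/45419754888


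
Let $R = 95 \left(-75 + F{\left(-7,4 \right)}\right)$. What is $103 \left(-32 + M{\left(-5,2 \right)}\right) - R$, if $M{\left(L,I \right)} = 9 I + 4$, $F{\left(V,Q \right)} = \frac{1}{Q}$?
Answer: $\frac{24285}{4} \approx 6071.3$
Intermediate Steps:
$M{\left(L,I \right)} = 4 + 9 I$
$R = - \frac{28405}{4}$ ($R = 95 \left(-75 + \frac{1}{4}\right) = 95 \left(- \frac{299}{4}\right) = - \frac{28405}{4} \approx -7101.3$)
$103 \left(-32 + M{\left(-5,2 \right)}\right) - R = 103 \left(-32 + \left(4 + 9 \cdot 2\right)\right) - - \frac{28405}{4} = 103 \left(-32 + \left(4 + 18\right)\right) + \frac{28405}{4} = 103 \left(-32 + 22\right) + \frac{28405}{4} = 103 \left(-10\right) + \frac{28405}{4} = -1030 + \frac{28405}{4} = \frac{24285}{4}$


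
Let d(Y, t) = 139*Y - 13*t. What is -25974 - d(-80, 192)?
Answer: -12358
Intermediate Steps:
d(Y, t) = -13*t + 139*Y
-25974 - d(-80, 192) = -25974 - (-13*192 + 139*(-80)) = -25974 - (-2496 - 11120) = -25974 - 1*(-13616) = -25974 + 13616 = -12358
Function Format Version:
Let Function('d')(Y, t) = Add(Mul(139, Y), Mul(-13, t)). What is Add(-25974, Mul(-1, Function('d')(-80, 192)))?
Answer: -12358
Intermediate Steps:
Function('d')(Y, t) = Add(Mul(-13, t), Mul(139, Y))
Add(-25974, Mul(-1, Function('d')(-80, 192))) = Add(-25974, Mul(-1, Add(Mul(-13, 192), Mul(139, -80)))) = Add(-25974, Mul(-1, Add(-2496, -11120))) = Add(-25974, Mul(-1, -13616)) = Add(-25974, 13616) = -12358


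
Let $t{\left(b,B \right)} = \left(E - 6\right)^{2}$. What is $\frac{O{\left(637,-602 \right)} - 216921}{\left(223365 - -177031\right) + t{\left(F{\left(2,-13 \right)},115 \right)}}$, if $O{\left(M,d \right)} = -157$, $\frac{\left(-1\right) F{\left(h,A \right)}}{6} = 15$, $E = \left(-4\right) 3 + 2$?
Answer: $- \frac{311}{574} \approx -0.54181$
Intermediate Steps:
$E = -10$ ($E = -12 + 2 = -10$)
$F{\left(h,A \right)} = -90$ ($F{\left(h,A \right)} = \left(-6\right) 15 = -90$)
$t{\left(b,B \right)} = 256$ ($t{\left(b,B \right)} = \left(-10 - 6\right)^{2} = \left(-16\right)^{2} = 256$)
$\frac{O{\left(637,-602 \right)} - 216921}{\left(223365 - -177031\right) + t{\left(F{\left(2,-13 \right)},115 \right)}} = \frac{-157 - 216921}{\left(223365 - -177031\right) + 256} = - \frac{217078}{\left(223365 + 177031\right) + 256} = - \frac{217078}{400396 + 256} = - \frac{217078}{400652} = \left(-217078\right) \frac{1}{400652} = - \frac{311}{574}$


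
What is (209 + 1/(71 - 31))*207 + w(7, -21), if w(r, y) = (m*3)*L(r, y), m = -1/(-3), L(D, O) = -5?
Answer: 1730527/40 ≈ 43263.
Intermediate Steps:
m = ⅓ (m = -1*(-⅓) = ⅓ ≈ 0.33333)
w(r, y) = -5 (w(r, y) = ((⅓)*3)*(-5) = 1*(-5) = -5)
(209 + 1/(71 - 31))*207 + w(7, -21) = (209 + 1/(71 - 31))*207 - 5 = (209 + 1/40)*207 - 5 = (8361/40)*207 - 5 = 1730727/40 - 5 = 1730527/40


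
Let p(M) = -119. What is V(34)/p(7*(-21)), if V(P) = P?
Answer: -2/7 ≈ -0.28571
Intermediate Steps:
V(34)/p(7*(-21)) = 34/(-119) = 34*(-1/119) = -2/7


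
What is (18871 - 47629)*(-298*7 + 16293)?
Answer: -408564906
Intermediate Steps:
(18871 - 47629)*(-298*7 + 16293) = -28758*(-2086 + 16293) = -28758*14207 = -408564906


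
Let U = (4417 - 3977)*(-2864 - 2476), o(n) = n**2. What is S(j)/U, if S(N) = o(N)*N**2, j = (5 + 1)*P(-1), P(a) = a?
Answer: -27/48950 ≈ -0.00055158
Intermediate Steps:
j = -6 (j = (5 + 1)*(-1) = 6*(-1) = -6)
U = -2349600 (U = 440*(-5340) = -2349600)
S(N) = N**4 (S(N) = N**2*N**2 = N**4)
S(j)/U = (-6)**4/(-2349600) = 1296*(-1/2349600) = -27/48950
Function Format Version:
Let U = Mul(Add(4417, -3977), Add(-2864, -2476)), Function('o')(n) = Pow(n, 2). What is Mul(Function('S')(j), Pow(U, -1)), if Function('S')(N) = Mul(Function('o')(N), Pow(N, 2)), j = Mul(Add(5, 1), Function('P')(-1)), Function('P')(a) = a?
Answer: Rational(-27, 48950) ≈ -0.00055158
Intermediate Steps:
j = -6 (j = Mul(Add(5, 1), -1) = Mul(6, -1) = -6)
U = -2349600 (U = Mul(440, -5340) = -2349600)
Function('S')(N) = Pow(N, 4) (Function('S')(N) = Mul(Pow(N, 2), Pow(N, 2)) = Pow(N, 4))
Mul(Function('S')(j), Pow(U, -1)) = Mul(Pow(-6, 4), Pow(-2349600, -1)) = Mul(1296, Rational(-1, 2349600)) = Rational(-27, 48950)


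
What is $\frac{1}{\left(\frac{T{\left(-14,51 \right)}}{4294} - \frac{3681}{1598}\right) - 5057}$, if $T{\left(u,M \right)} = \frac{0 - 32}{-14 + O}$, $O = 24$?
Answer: $- \frac{17154530}{86789986529} \approx -0.00019766$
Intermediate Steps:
$T{\left(u,M \right)} = - \frac{16}{5}$ ($T{\left(u,M \right)} = \frac{0 - 32}{-14 + 24} = - \frac{32}{10} = \left(-32\right) \frac{1}{10} = - \frac{16}{5}$)
$\frac{1}{\left(\frac{T{\left(-14,51 \right)}}{4294} - \frac{3681}{1598}\right) - 5057} = \frac{1}{\left(- \frac{16}{5 \cdot 4294} - \frac{3681}{1598}\right) - 5057} = \frac{1}{\left(\left(- \frac{16}{5}\right) \frac{1}{4294} - \frac{3681}{1598}\right) - 5057} = \frac{1}{\left(- \frac{8}{10735} - \frac{3681}{1598}\right) - 5057} = \frac{1}{- \frac{39528319}{17154530} - 5057} = \frac{1}{- \frac{86789986529}{17154530}} = - \frac{17154530}{86789986529}$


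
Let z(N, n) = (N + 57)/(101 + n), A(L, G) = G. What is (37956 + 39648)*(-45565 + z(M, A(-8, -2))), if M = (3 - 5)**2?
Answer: -116687288632/33 ≈ -3.5360e+9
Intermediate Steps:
M = 4 (M = (-2)**2 = 4)
z(N, n) = (57 + N)/(101 + n)
(37956 + 39648)*(-45565 + z(M, A(-8, -2))) = (37956 + 39648)*(-45565 + (57 + 4)/(101 - 2)) = 77604*(-45565 + 61/99) = 77604*(-4510874/99) = -116687288632/33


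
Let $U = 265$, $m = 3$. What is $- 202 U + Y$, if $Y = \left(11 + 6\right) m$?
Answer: $-53479$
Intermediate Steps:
$Y = 51$ ($Y = \left(11 + 6\right) 3 = 17 \cdot 3 = 51$)
$- 202 U + Y = \left(-202\right) 265 + 51 = -53530 + 51 = -53479$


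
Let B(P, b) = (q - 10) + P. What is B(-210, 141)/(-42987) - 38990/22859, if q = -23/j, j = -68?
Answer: -37876949319/22273169548 ≈ -1.7006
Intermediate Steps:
q = 23/68 (q = -23/(-68) = -23*(-1/68) = 23/68 ≈ 0.33824)
B(P, b) = -657/68 + P (B(P, b) = (23/68 - 10) + P = -657/68 + P)
B(-210, 141)/(-42987) - 38990/22859 = (-657/68 - 210)/(-42987) - 38990/22859 = -14937/68*(-1/42987) - 38990*1/22859 = 4979/974372 - 38990/22859 = -37876949319/22273169548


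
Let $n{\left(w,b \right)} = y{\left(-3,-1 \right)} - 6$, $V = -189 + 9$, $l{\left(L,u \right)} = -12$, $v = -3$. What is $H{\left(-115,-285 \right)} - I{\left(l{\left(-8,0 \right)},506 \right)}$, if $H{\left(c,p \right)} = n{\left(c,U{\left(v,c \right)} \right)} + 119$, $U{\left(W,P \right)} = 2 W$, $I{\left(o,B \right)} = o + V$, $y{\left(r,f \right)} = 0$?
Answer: $305$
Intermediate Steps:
$V = -180$
$I{\left(o,B \right)} = -180 + o$ ($I{\left(o,B \right)} = o - 180 = -180 + o$)
$n{\left(w,b \right)} = -6$ ($n{\left(w,b \right)} = 0 - 6 = -6$)
$H{\left(c,p \right)} = 113$ ($H{\left(c,p \right)} = -6 + 119 = 113$)
$H{\left(-115,-285 \right)} - I{\left(l{\left(-8,0 \right)},506 \right)} = 113 - \left(-180 - 12\right) = 113 - -192 = 113 + 192 = 305$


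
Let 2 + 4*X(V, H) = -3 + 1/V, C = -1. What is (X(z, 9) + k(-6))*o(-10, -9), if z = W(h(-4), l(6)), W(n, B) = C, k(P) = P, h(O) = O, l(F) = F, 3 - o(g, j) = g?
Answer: -195/2 ≈ -97.500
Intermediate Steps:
o(g, j) = 3 - g
W(n, B) = -1
z = -1
X(V, H) = -5/4 + 1/(4*V) (X(V, H) = -½ + (-3 + 1/V)/4 = -½ + (-¾ + 1/(4*V)) = -5/4 + 1/(4*V))
(X(z, 9) + k(-6))*o(-10, -9) = ((¼)*(1 - 5*(-1))/(-1) - 6)*(3 - 1*(-10)) = ((¼)*(-1)*(1 + 5) - 6)*(3 + 10) = ((¼)*(-1)*6 - 6)*13 = (-3/2 - 6)*13 = -15/2*13 = -195/2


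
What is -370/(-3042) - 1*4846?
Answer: -7370581/1521 ≈ -4845.9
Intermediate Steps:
-370/(-3042) - 1*4846 = -370*(-1/3042) - 4846 = 185/1521 - 4846 = -7370581/1521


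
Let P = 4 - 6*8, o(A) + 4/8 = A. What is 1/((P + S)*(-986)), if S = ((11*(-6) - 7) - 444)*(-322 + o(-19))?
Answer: -1/174040339 ≈ -5.7458e-9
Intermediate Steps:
o(A) = -1/2 + A
S = 353111/2 (S = ((11*(-6) - 7) - 444)*(-322 + (-1/2 - 19)) = ((-66 - 7) - 444)*(-322 - 39/2) = (-73 - 444)*(-683/2) = -517*(-683/2) = 353111/2 ≈ 1.7656e+5)
P = -44 (P = 4 - 48 = -44)
1/((P + S)*(-986)) = 1/((-44 + 353111/2)*(-986)) = -1/986/(353023/2) = (2/353023)*(-1/986) = -1/174040339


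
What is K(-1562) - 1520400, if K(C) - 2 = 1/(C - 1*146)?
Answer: -2596839785/1708 ≈ -1.5204e+6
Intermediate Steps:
K(C) = 2 + 1/(-146 + C) (K(C) = 2 + 1/(C - 1*146) = 2 + 1/(C - 146) = 2 + 1/(-146 + C))
K(-1562) - 1520400 = (-291 + 2*(-1562))/(-146 - 1562) - 1520400 = (-291 - 3124)/(-1708) - 1520400 = -1/1708*(-3415) - 1520400 = 3415/1708 - 1520400 = -2596839785/1708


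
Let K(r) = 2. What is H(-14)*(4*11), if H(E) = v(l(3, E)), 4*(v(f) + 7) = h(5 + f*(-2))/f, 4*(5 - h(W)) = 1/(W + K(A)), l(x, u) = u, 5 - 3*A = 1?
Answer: -611369/1960 ≈ -311.92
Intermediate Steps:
A = 4/3 (A = 5/3 - ⅓*1 = 5/3 - ⅓ = 4/3 ≈ 1.3333)
h(W) = 5 - 1/(4*(2 + W)) (h(W) = 5 - 1/(4*(W + 2)) = 5 - 1/(4*(2 + W)))
v(f) = -7 + (139 - 40*f)/(16*f*(7 - 2*f)) (v(f) = -7 + (((39 + 20*(5 + f*(-2)))/(4*(2 + (5 + f*(-2)))))/f)/4 = -7 + (((39 + 20*(5 - 2*f))/(4*(2 + (5 - 2*f))))/f)/4 = -7 + (((39 + (100 - 40*f))/(4*(7 - 2*f)))/f)/4 = -7 + (((139 - 40*f)/(4*(7 - 2*f)))/f)/4 = -7 + ((139 - 40*f)/(4*f*(7 - 2*f)))/4 = -7 + (139 - 40*f)/(16*f*(7 - 2*f)))
H(E) = (-139 - 224*E² + 824*E)/(16*E*(-7 + 2*E))
H(-14)*(4*11) = ((1/16)*(-139 - 224*(-14)² + 824*(-14))/(-14*(-7 + 2*(-14))))*(4*11) = ((1/16)*(-1/14)*(-139 - 224*196 - 11536)/(-7 - 28))*44 = ((1/16)*(-1/14)*(-139 - 43904 - 11536)/(-35))*44 = ((1/16)*(-1/14)*(-1/35)*(-55579))*44 = -55579/7840*44 = -611369/1960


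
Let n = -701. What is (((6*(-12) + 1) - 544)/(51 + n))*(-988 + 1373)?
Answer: 9471/26 ≈ 364.27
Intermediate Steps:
(((6*(-12) + 1) - 544)/(51 + n))*(-988 + 1373) = (((6*(-12) + 1) - 544)/(51 - 701))*(-988 + 1373) = (((-72 + 1) - 544)/(-650))*385 = ((-71 - 544)*(-1/650))*385 = -615*(-1/650)*385 = (123/130)*385 = 9471/26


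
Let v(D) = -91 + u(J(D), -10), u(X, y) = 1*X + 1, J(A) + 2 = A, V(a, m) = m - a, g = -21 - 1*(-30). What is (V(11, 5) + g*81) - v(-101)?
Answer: 916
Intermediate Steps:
g = 9 (g = -21 + 30 = 9)
J(A) = -2 + A
u(X, y) = 1 + X (u(X, y) = X + 1 = 1 + X)
v(D) = -92 + D (v(D) = -91 + (1 + (-2 + D)) = -91 + (-1 + D) = -92 + D)
(V(11, 5) + g*81) - v(-101) = ((5 - 1*11) + 9*81) - (-92 - 101) = ((5 - 11) + 729) - 1*(-193) = (-6 + 729) + 193 = 723 + 193 = 916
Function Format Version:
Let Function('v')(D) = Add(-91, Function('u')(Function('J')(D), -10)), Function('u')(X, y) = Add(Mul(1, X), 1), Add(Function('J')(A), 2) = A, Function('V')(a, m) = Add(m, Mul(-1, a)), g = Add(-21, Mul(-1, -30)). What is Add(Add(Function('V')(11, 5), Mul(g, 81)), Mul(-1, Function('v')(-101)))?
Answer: 916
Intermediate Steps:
g = 9 (g = Add(-21, 30) = 9)
Function('J')(A) = Add(-2, A)
Function('u')(X, y) = Add(1, X) (Function('u')(X, y) = Add(X, 1) = Add(1, X))
Function('v')(D) = Add(-92, D) (Function('v')(D) = Add(-91, Add(1, Add(-2, D))) = Add(-91, Add(-1, D)) = Add(-92, D))
Add(Add(Function('V')(11, 5), Mul(g, 81)), Mul(-1, Function('v')(-101))) = Add(Add(Add(5, Mul(-1, 11)), Mul(9, 81)), Mul(-1, Add(-92, -101))) = Add(Add(Add(5, -11), 729), Mul(-1, -193)) = Add(Add(-6, 729), 193) = Add(723, 193) = 916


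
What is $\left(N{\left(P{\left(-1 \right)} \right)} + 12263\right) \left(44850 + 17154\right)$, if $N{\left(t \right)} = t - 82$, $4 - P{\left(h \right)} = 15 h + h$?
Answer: $756510804$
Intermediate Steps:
$P{\left(h \right)} = 4 - 16 h$ ($P{\left(h \right)} = 4 - \left(15 h + h\right) = 4 - 16 h$)
$N{\left(t \right)} = -82 + t$
$\left(N{\left(P{\left(-1 \right)} \right)} + 12263\right) \left(44850 + 17154\right) = \left(\left(-82 + \left(4 - -16\right)\right) + 12263\right) \left(44850 + 17154\right) = \left(\left(-82 + \left(4 + 16\right)\right) + 12263\right) 62004 = \left(\left(-82 + 20\right) + 12263\right) 62004 = \left(-62 + 12263\right) 62004 = 12201 \cdot 62004 = 756510804$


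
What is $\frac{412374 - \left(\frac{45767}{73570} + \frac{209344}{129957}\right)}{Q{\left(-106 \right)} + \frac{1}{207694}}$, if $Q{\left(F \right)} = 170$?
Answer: $\frac{409433441572437828367}{168788681965563345} \approx 2425.7$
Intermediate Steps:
$\frac{412374 - \left(\frac{45767}{73570} + \frac{209344}{129957}\right)}{Q{\left(-106 \right)} + \frac{1}{207694}} = \frac{412374 - \left(\frac{45767}{73570} + \frac{209344}{129957}\right)}{170 + \frac{1}{207694}} = \frac{412374 - \frac{21349180099}{9560936490}}{170 + \frac{1}{207694}} = \frac{412374 - \frac{21349180099}{9560936490}}{\frac{35307981}{207694}} = \left(412374 - \frac{21349180099}{9560936490}\right) \frac{207694}{35307981} = \frac{3942660274947161}{9560936490} \cdot \frac{207694}{35307981} = \frac{409433441572437828367}{168788681965563345}$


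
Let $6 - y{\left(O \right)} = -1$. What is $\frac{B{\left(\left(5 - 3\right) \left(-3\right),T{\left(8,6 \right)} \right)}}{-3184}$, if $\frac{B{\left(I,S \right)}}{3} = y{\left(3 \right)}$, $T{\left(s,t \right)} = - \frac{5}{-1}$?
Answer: $- \frac{21}{3184} \approx -0.0065955$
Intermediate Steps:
$T{\left(s,t \right)} = 5$ ($T{\left(s,t \right)} = \left(-5\right) \left(-1\right) = 5$)
$y{\left(O \right)} = 7$ ($y{\left(O \right)} = 6 - -1 = 6 + 1 = 7$)
$B{\left(I,S \right)} = 21$ ($B{\left(I,S \right)} = 3 \cdot 7 = 21$)
$\frac{B{\left(\left(5 - 3\right) \left(-3\right),T{\left(8,6 \right)} \right)}}{-3184} = \frac{21}{-3184} = 21 \left(- \frac{1}{3184}\right) = - \frac{21}{3184}$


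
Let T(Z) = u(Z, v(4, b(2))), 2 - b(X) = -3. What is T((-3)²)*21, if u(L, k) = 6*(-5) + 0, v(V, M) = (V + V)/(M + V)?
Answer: -630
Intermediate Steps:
b(X) = 5 (b(X) = 2 - 1*(-3) = 2 + 3 = 5)
v(V, M) = 2*V/(M + V) (v(V, M) = (2*V)/(M + V) = 2*V/(M + V))
u(L, k) = -30 (u(L, k) = -30 + 0 = -30)
T(Z) = -30
T((-3)²)*21 = -30*21 = -630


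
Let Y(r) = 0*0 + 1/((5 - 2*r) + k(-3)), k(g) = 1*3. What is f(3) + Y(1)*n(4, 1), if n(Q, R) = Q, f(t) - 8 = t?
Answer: 35/3 ≈ 11.667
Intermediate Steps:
f(t) = 8 + t
k(g) = 3
Y(r) = 1/(8 - 2*r) (Y(r) = 0*0 + 1/((5 - 2*r) + 3) = 0 + 1/(8 - 2*r) = 1/(8 - 2*r))
f(3) + Y(1)*n(4, 1) = (8 + 3) + (1/(2*(4 - 1*1)))*4 = 11 + (1/(2*(4 - 1)))*4 = 11 + ((½)/3)*4 = 11 + ((½)*(⅓))*4 = 11 + (⅙)*4 = 11 + ⅔ = 35/3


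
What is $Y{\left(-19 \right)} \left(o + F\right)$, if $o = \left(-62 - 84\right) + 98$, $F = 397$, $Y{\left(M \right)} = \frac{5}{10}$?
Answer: $\frac{349}{2} \approx 174.5$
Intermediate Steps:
$Y{\left(M \right)} = \frac{1}{2}$ ($Y{\left(M \right)} = 5 \cdot \frac{1}{10} = \frac{1}{2}$)
$o = -48$ ($o = -146 + 98 = -48$)
$Y{\left(-19 \right)} \left(o + F\right) = \frac{-48 + 397}{2} = \frac{1}{2} \cdot 349 = \frac{349}{2}$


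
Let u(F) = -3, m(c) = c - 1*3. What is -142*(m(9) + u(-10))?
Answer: -426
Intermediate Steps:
m(c) = -3 + c (m(c) = c - 3 = -3 + c)
-142*(m(9) + u(-10)) = -142*((-3 + 9) - 3) = -142*(6 - 3) = -142*3 = -426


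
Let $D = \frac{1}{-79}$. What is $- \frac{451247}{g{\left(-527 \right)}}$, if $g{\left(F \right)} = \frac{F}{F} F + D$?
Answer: $\frac{35648513}{41634} \approx 856.24$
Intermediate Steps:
$D = - \frac{1}{79} \approx -0.012658$
$g{\left(F \right)} = - \frac{1}{79} + F$ ($g{\left(F \right)} = \frac{F}{F} F - \frac{1}{79} = 1 F - \frac{1}{79} = F - \frac{1}{79} = - \frac{1}{79} + F$)
$- \frac{451247}{g{\left(-527 \right)}} = - \frac{451247}{- \frac{1}{79} - 527} = - \frac{451247}{- \frac{41634}{79}} = \left(-451247\right) \left(- \frac{79}{41634}\right) = \frac{35648513}{41634}$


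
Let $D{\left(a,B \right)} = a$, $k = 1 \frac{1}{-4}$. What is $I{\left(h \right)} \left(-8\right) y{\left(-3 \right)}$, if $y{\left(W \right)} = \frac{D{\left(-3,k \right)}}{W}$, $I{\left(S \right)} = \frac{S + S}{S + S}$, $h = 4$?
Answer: $-8$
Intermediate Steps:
$k = - \frac{1}{4}$ ($k = 1 \left(- \frac{1}{4}\right) = - \frac{1}{4} \approx -0.25$)
$I{\left(S \right)} = 1$ ($I{\left(S \right)} = \frac{2 S}{2 S} = 2 S \frac{1}{2 S} = 1$)
$y{\left(W \right)} = - \frac{3}{W}$
$I{\left(h \right)} \left(-8\right) y{\left(-3 \right)} = 1 \left(-8\right) \left(- \frac{3}{-3}\right) = - 8 \left(\left(-3\right) \left(- \frac{1}{3}\right)\right) = \left(-8\right) 1 = -8$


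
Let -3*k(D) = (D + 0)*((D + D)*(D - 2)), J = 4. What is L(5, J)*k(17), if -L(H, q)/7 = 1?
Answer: 20230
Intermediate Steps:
L(H, q) = -7 (L(H, q) = -7*1 = -7)
k(D) = -2*D²*(-2 + D)/3 (k(D) = -(D + 0)*(D + D)*(D - 2)/3 = -D*(2*D)*(-2 + D)/3 = -D*2*D*(-2 + D)/3 = -2*D²*(-2 + D)/3)
L(5, J)*k(17) = -14*17²*(2 - 1*17)/3 = -14*289*(2 - 17)/3 = -14*289*(-15)/3 = -7*(-2890) = 20230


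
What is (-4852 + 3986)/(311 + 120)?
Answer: -866/431 ≈ -2.0093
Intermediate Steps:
(-4852 + 3986)/(311 + 120) = -866/431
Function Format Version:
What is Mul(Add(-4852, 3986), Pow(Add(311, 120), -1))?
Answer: Rational(-866, 431) ≈ -2.0093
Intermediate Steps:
Mul(Add(-4852, 3986), Pow(Add(311, 120), -1)) = Mul(-866, Pow(431, -1)) = Mul(-866, Rational(1, 431)) = Rational(-866, 431)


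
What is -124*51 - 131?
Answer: -6455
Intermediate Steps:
-124*51 - 131 = -6324 - 131 = -6455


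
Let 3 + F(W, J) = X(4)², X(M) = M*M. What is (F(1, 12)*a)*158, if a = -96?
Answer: -3837504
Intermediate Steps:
X(M) = M²
F(W, J) = 253 (F(W, J) = -3 + (4²)² = -3 + 16² = -3 + 256 = 253)
(F(1, 12)*a)*158 = (253*(-96))*158 = -24288*158 = -3837504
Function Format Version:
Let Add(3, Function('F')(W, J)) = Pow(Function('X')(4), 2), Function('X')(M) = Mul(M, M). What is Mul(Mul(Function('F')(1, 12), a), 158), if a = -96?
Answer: -3837504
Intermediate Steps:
Function('X')(M) = Pow(M, 2)
Function('F')(W, J) = 253 (Function('F')(W, J) = Add(-3, Pow(Pow(4, 2), 2)) = Add(-3, Pow(16, 2)) = Add(-3, 256) = 253)
Mul(Mul(Function('F')(1, 12), a), 158) = Mul(Mul(253, -96), 158) = Mul(-24288, 158) = -3837504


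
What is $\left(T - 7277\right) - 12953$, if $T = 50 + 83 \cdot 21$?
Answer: $-18437$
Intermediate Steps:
$T = 1793$ ($T = 50 + 1743 = 1793$)
$\left(T - 7277\right) - 12953 = \left(1793 - 7277\right) - 12953 = -5484 - 12953 = -18437$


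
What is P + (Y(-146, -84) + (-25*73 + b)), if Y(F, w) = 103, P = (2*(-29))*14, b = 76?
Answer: -2458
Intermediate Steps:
P = -812 (P = -58*14 = -812)
P + (Y(-146, -84) + (-25*73 + b)) = -812 + (103 + (-25*73 + 76)) = -812 + (103 + (-1825 + 76)) = -812 + (103 - 1749) = -812 - 1646 = -2458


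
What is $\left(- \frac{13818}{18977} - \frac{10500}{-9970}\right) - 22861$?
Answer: $- \frac{61789364015}{2702867} \approx -22861.0$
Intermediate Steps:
$\left(- \frac{13818}{18977} - \frac{10500}{-9970}\right) - 22861 = \left(\left(-13818\right) \frac{1}{18977} - - \frac{1050}{997}\right) - 22861 = \left(- \frac{1974}{2711} + \frac{1050}{997}\right) - 22861 = \frac{878472}{2702867} - 22861 = - \frac{61789364015}{2702867}$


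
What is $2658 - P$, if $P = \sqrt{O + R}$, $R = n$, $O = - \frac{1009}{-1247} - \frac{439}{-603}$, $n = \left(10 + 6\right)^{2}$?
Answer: $2658 - \frac{22 \sqrt{33428706841}}{250647} \approx 2642.0$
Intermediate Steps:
$n = 256$ ($n = 16^{2} = 256$)
$O = \frac{1155860}{751941}$ ($O = \left(-1009\right) \left(- \frac{1}{1247}\right) - - \frac{439}{603} = \frac{1009}{1247} + \frac{439}{603} = \frac{1155860}{751941} \approx 1.5372$)
$R = 256$
$P = \frac{22 \sqrt{33428706841}}{250647}$ ($P = \sqrt{\frac{1155860}{751941} + 256} = \sqrt{\frac{193652756}{751941}} = \frac{22 \sqrt{33428706841}}{250647} \approx 16.048$)
$2658 - P = 2658 - \frac{22 \sqrt{33428706841}}{250647}$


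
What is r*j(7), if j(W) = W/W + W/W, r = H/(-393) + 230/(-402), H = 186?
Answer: -55054/26331 ≈ -2.0908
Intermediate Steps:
r = -27527/26331 (r = 186/(-393) + 230/(-402) = 186*(-1/393) + 230*(-1/402) = -62/131 - 115/201 = -27527/26331 ≈ -1.0454)
j(W) = 2 (j(W) = 1 + 1 = 2)
r*j(7) = -27527/26331*2 = -55054/26331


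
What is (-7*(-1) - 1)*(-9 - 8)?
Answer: -102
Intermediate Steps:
(-7*(-1) - 1)*(-9 - 8) = (7 - 1)*(-17) = 6*(-17) = -102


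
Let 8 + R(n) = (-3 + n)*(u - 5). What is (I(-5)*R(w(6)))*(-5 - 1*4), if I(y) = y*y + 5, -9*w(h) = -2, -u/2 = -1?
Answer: -90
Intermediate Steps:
u = 2 (u = -2*(-1) = 2)
w(h) = 2/9 (w(h) = -1/9*(-2) = 2/9)
R(n) = 1 - 3*n (R(n) = -8 + (-3 + n)*(2 - 5) = -8 + (-3 + n)*(-3) = -8 + (9 - 3*n) = 1 - 3*n)
I(y) = 5 + y**2 (I(y) = y**2 + 5 = 5 + y**2)
(I(-5)*R(w(6)))*(-5 - 1*4) = ((5 + (-5)**2)*(1 - 3*2/9))*(-5 - 1*4) = ((5 + 25)*(1 - 2/3))*(-5 - 4) = (30*(1/3))*(-9) = 10*(-9) = -90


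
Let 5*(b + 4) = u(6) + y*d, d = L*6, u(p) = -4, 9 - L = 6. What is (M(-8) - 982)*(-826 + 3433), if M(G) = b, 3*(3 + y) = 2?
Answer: -12972432/5 ≈ -2.5945e+6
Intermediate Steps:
L = 3 (L = 9 - 1*6 = 9 - 6 = 3)
y = -7/3 (y = -3 + (⅓)*2 = -3 + ⅔ = -7/3 ≈ -2.3333)
d = 18 (d = 3*6 = 18)
b = -66/5 (b = -4 + (-4 - 7/3*18)/5 = -4 + (-4 - 42)/5 = -4 + (⅕)*(-46) = -4 - 46/5 = -66/5 ≈ -13.200)
M(G) = -66/5
(M(-8) - 982)*(-826 + 3433) = (-66/5 - 982)*(-826 + 3433) = -4976/5*2607 = -12972432/5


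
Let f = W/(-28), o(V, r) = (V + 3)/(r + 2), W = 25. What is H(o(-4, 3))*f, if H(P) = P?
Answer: 5/28 ≈ 0.17857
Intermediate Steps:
o(V, r) = (3 + V)/(2 + r)
f = -25/28 (f = 25/(-28) = 25*(-1/28) = -25/28 ≈ -0.89286)
H(o(-4, 3))*f = ((3 - 4)/(2 + 3))*(-25/28) = (-1/5)*(-25/28) = ((⅕)*(-1))*(-25/28) = -⅕*(-25/28) = 5/28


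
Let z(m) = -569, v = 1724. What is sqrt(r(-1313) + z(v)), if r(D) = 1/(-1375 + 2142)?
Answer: I*sqrt(334735674)/767 ≈ 23.854*I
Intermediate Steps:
r(D) = 1/767
sqrt(r(-1313) + z(v)) = sqrt(1/767 - 569) = sqrt(-436422/767) = I*sqrt(334735674)/767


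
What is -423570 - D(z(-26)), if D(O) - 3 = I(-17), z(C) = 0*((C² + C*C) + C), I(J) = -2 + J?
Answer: -423554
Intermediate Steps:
z(C) = 0 (z(C) = 0*((C² + C²) + C) = 0*(2*C² + C) = 0*(C + 2*C²) = 0)
D(O) = -16 (D(O) = 3 + (-2 - 17) = 3 - 19 = -16)
-423570 - D(z(-26)) = -423570 - 1*(-16) = -423570 + 16 = -423554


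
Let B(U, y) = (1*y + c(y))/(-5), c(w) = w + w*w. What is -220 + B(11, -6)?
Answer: -1124/5 ≈ -224.80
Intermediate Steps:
c(w) = w + w²
B(U, y) = -y/5 - y*(1 + y)/5 (B(U, y) = (1*y + y*(1 + y))/(-5) = (y + y*(1 + y))*(-⅕) = -y/5 - y*(1 + y)/5)
-220 + B(11, -6) = -220 + (⅕)*(-6)*(-2 - 1*(-6)) = -220 + (⅕)*(-6)*(-2 + 6) = -220 + (⅕)*(-6)*4 = -220 - 24/5 = -1124/5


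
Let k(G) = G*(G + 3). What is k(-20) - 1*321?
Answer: 19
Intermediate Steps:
k(G) = G*(3 + G)
k(-20) - 1*321 = -20*(3 - 20) - 1*321 = -20*(-17) - 321 = 340 - 321 = 19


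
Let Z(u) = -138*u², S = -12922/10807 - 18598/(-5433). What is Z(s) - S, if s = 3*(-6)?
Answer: -2625370422232/58714431 ≈ -44714.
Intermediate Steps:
S = 130783360/58714431 (S = -12922*1/10807 - 18598*(-1/5433) = -12922/10807 + 18598/5433 = 130783360/58714431 ≈ 2.2274)
s = -18
Z(s) - S = -138*(-18)² - 1*130783360/58714431 = -138*324 - 130783360/58714431 = -44712 - 130783360/58714431 = -2625370422232/58714431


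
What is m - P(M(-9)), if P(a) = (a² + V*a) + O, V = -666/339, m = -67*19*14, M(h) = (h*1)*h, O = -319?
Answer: -2701250/113 ≈ -23905.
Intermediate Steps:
M(h) = h² (M(h) = h*h = h²)
m = -17822 (m = -1273*14 = -17822)
V = -222/113 (V = -666*1/339 = -222/113 ≈ -1.9646)
P(a) = -319 + a² - 222*a/113 (P(a) = (a² - 222*a/113) - 319 = -319 + a² - 222*a/113)
m - P(M(-9)) = -17822 - (-319 + ((-9)²)² - 222/113*(-9)²) = -17822 - (-319 + 81² - 222/113*81) = -17822 - (-319 + 6561 - 17982/113) = -17822 - 1*687364/113 = -17822 - 687364/113 = -2701250/113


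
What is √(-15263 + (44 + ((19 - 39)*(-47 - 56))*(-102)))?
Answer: I*√225339 ≈ 474.7*I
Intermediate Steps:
√(-15263 + (44 + ((19 - 39)*(-47 - 56))*(-102))) = √(-15263 + (44 - 20*(-103)*(-102))) = √(-15263 + (44 + 2060*(-102))) = √(-15263 + (44 - 210120)) = √(-15263 - 210076) = √(-225339) = I*√225339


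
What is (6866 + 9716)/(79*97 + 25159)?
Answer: 8291/16411 ≈ 0.50521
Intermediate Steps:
(6866 + 9716)/(79*97 + 25159) = 16582/(7663 + 25159) = 16582/32822 = 16582*(1/32822) = 8291/16411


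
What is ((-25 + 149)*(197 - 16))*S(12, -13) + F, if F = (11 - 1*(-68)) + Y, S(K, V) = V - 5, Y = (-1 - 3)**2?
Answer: -403897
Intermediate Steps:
Y = 16 (Y = (-4)**2 = 16)
S(K, V) = -5 + V
F = 95 (F = (11 - 1*(-68)) + 16 = (11 + 68) + 16 = 79 + 16 = 95)
((-25 + 149)*(197 - 16))*S(12, -13) + F = ((-25 + 149)*(197 - 16))*(-5 - 13) + 95 = (124*181)*(-18) + 95 = 22444*(-18) + 95 = -403992 + 95 = -403897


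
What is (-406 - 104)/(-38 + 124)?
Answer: -255/43 ≈ -5.9302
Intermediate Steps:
(-406 - 104)/(-38 + 124) = -510/86 = -510*1/86 = -255/43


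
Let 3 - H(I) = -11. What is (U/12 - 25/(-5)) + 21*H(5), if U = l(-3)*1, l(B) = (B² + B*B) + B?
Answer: 1201/4 ≈ 300.25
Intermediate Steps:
l(B) = B + 2*B² (l(B) = (B² + B²) + B = 2*B² + B = B + 2*B²)
U = 15 (U = -3*(1 + 2*(-3))*1 = -3*(1 - 6)*1 = -3*(-5)*1 = 15*1 = 15)
H(I) = 14 (H(I) = 3 - 1*(-11) = 3 + 11 = 14)
(U/12 - 25/(-5)) + 21*H(5) = (15/12 - 25/(-5)) + 21*14 = (15*(1/12) - 25*(-⅕)) + 294 = (5/4 + 5) + 294 = 25/4 + 294 = 1201/4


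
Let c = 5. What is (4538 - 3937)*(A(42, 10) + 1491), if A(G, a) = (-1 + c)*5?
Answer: 908111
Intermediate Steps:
A(G, a) = 20 (A(G, a) = (-1 + 5)*5 = 4*5 = 20)
(4538 - 3937)*(A(42, 10) + 1491) = (4538 - 3937)*(20 + 1491) = 601*1511 = 908111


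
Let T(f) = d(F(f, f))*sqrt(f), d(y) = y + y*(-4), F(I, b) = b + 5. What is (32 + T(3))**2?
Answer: 2752 - 1536*sqrt(3) ≈ 91.570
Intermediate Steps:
F(I, b) = 5 + b
d(y) = -3*y (d(y) = y - 4*y = -3*y)
T(f) = sqrt(f)*(-15 - 3*f) (T(f) = (-3*(5 + f))*sqrt(f) = (-15 - 3*f)*sqrt(f) = sqrt(f)*(-15 - 3*f))
(32 + T(3))**2 = (32 + 3*sqrt(3)*(-5 - 1*3))**2 = (32 + 3*sqrt(3)*(-5 - 3))**2 = (32 + 3*sqrt(3)*(-8))**2 = (32 - 24*sqrt(3))**2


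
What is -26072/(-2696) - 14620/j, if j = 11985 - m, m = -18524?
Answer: 94501891/10281533 ≈ 9.1914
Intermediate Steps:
j = 30509 (j = 11985 - 1*(-18524) = 11985 + 18524 = 30509)
-26072/(-2696) - 14620/j = -26072/(-2696) - 14620/30509 = -26072*(-1/2696) - 14620*1/30509 = 3259/337 - 14620/30509 = 94501891/10281533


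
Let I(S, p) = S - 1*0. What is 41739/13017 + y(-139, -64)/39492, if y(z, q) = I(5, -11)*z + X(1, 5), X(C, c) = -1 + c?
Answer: 546453947/171355788 ≈ 3.1890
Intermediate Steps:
I(S, p) = S (I(S, p) = S + 0 = S)
y(z, q) = 4 + 5*z (y(z, q) = 5*z + (-1 + 5) = 5*z + 4 = 4 + 5*z)
41739/13017 + y(-139, -64)/39492 = 41739/13017 + (4 + 5*(-139))/39492 = 41739*(1/13017) + (4 - 695)*(1/39492) = 13913/4339 - 691*1/39492 = 13913/4339 - 691/39492 = 546453947/171355788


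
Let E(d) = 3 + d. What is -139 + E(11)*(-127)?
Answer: -1917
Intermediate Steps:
-139 + E(11)*(-127) = -139 + (3 + 11)*(-127) = -139 + 14*(-127) = -139 - 1778 = -1917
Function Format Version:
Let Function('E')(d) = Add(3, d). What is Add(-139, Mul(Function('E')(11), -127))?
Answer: -1917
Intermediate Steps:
Add(-139, Mul(Function('E')(11), -127)) = Add(-139, Mul(Add(3, 11), -127)) = Add(-139, Mul(14, -127)) = Add(-139, -1778) = -1917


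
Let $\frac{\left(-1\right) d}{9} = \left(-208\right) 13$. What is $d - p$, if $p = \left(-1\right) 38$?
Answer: $24374$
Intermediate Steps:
$p = -38$
$d = 24336$ ($d = - 9 \left(\left(-208\right) 13\right) = \left(-9\right) \left(-2704\right) = 24336$)
$d - p = 24336 - -38 = 24336 + 38 = 24374$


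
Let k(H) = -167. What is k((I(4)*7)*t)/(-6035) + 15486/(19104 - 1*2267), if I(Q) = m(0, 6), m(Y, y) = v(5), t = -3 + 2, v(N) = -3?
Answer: 96269789/101611295 ≈ 0.94743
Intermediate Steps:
t = -1
m(Y, y) = -3
I(Q) = -3
k((I(4)*7)*t)/(-6035) + 15486/(19104 - 1*2267) = -167/(-6035) + 15486/(19104 - 1*2267) = -167*(-1/6035) + 15486/(19104 - 2267) = 167/6035 + 15486/16837 = 96269789/101611295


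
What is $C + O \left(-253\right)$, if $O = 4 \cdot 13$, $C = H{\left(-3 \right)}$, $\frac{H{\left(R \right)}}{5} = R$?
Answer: $-13171$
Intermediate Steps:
$H{\left(R \right)} = 5 R$
$C = -15$ ($C = 5 \left(-3\right) = -15$)
$O = 52$
$C + O \left(-253\right) = -15 + 52 \left(-253\right) = -15 - 13156 = -13171$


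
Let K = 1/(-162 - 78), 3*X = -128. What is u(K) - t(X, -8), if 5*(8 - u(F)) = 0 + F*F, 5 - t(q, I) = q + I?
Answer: -13728001/288000 ≈ -47.667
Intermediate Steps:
X = -128/3 (X = (⅓)*(-128) = -128/3 ≈ -42.667)
K = -1/240 (K = 1/(-240) = -1/240 ≈ -0.0041667)
t(q, I) = 5 - I - q (t(q, I) = 5 - (q + I) = 5 - (I + q) = 5 + (-I - q) = 5 - I - q)
u(F) = 8 - F²/5 (u(F) = 8 - (0 + F*F)/5 = 8 - (0 + F²)/5 = 8 - F²/5)
u(K) - t(X, -8) = (8 - (-1/240)²/5) - (5 - 1*(-8) - 1*(-128/3)) = (8 - ⅕*1/57600) - (5 + 8 + 128/3) = (8 - 1/288000) - 1*167/3 = 2303999/288000 - 167/3 = -13728001/288000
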